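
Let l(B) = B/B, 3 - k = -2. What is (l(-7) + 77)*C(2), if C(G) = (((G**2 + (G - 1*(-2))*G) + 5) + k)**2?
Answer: 37752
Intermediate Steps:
k = 5 (k = 3 - 1*(-2) = 3 + 2 = 5)
l(B) = 1
C(G) = (10 + G**2 + G*(2 + G))**2 (C(G) = (((G**2 + (G - 1*(-2))*G) + 5) + 5)**2 = (((G**2 + (G + 2)*G) + 5) + 5)**2 = (((G**2 + (2 + G)*G) + 5) + 5)**2 = (((G**2 + G*(2 + G)) + 5) + 5)**2 = ((5 + G**2 + G*(2 + G)) + 5)**2 = (10 + G**2 + G*(2 + G))**2)
(l(-7) + 77)*C(2) = (1 + 77)*(4*(5 + 2 + 2**2)**2) = 78*(4*(5 + 2 + 4)**2) = 78*(4*11**2) = 78*(4*121) = 78*484 = 37752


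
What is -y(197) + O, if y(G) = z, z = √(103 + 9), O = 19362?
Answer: 19362 - 4*√7 ≈ 19351.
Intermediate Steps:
z = 4*√7 (z = √112 = 4*√7 ≈ 10.583)
y(G) = 4*√7
-y(197) + O = -4*√7 + 19362 = 19362 - 4*√7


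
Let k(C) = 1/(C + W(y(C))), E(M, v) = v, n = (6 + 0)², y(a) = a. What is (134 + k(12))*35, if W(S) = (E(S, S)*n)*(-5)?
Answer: 10074085/2148 ≈ 4690.0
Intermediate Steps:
n = 36 (n = 6² = 36)
W(S) = -180*S (W(S) = (S*36)*(-5) = (36*S)*(-5) = -180*S)
k(C) = -1/(179*C) (k(C) = 1/(C - 180*C) = 1/(-179*C) = -1/(179*C))
(134 + k(12))*35 = (134 - 1/179/12)*35 = (134 - 1/179*1/12)*35 = (134 - 1/2148)*35 = (287831/2148)*35 = 10074085/2148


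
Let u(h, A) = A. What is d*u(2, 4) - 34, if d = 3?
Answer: -22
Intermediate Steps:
d*u(2, 4) - 34 = 3*4 - 34 = 12 - 34 = -22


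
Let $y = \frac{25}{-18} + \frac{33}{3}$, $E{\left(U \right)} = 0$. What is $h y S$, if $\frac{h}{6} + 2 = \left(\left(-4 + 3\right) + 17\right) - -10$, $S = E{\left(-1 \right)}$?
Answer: $0$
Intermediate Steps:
$S = 0$
$y = \frac{173}{18}$ ($y = 25 \left(- \frac{1}{18}\right) + 33 \cdot \frac{1}{3} = - \frac{25}{18} + 11 = \frac{173}{18} \approx 9.6111$)
$h = 144$ ($h = -12 + 6 \left(\left(\left(-4 + 3\right) + 17\right) - -10\right) = -12 + 6 \left(\left(-1 + 17\right) + 10\right) = -12 + 6 \left(16 + 10\right) = -12 + 6 \cdot 26 = -12 + 156 = 144$)
$h y S = 144 \cdot \frac{173}{18} \cdot 0 = 1384 \cdot 0 = 0$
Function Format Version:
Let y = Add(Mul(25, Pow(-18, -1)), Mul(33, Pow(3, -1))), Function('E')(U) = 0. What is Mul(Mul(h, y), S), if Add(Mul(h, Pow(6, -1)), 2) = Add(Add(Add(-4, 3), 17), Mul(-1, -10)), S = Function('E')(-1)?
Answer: 0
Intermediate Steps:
S = 0
y = Rational(173, 18) (y = Add(Mul(25, Rational(-1, 18)), Mul(33, Rational(1, 3))) = Add(Rational(-25, 18), 11) = Rational(173, 18) ≈ 9.6111)
h = 144 (h = Add(-12, Mul(6, Add(Add(Add(-4, 3), 17), Mul(-1, -10)))) = Add(-12, Mul(6, Add(Add(-1, 17), 10))) = Add(-12, Mul(6, Add(16, 10))) = Add(-12, Mul(6, 26)) = Add(-12, 156) = 144)
Mul(Mul(h, y), S) = Mul(Mul(144, Rational(173, 18)), 0) = Mul(1384, 0) = 0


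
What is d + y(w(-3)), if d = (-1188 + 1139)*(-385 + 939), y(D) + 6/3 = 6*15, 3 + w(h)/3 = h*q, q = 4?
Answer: -27058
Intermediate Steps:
w(h) = -9 + 12*h (w(h) = -9 + 3*(h*4) = -9 + 3*(4*h) = -9 + 12*h)
y(D) = 88 (y(D) = -2 + 6*15 = -2 + 90 = 88)
d = -27146 (d = -49*554 = -27146)
d + y(w(-3)) = -27146 + 88 = -27058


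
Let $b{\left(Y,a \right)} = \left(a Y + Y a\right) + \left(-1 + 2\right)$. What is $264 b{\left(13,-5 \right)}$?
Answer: $-34056$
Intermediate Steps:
$b{\left(Y,a \right)} = 1 + 2 Y a$ ($b{\left(Y,a \right)} = \left(Y a + Y a\right) + 1 = 2 Y a + 1 = 1 + 2 Y a$)
$264 b{\left(13,-5 \right)} = 264 \left(1 + 2 \cdot 13 \left(-5\right)\right) = 264 \left(1 - 130\right) = 264 \left(-129\right) = -34056$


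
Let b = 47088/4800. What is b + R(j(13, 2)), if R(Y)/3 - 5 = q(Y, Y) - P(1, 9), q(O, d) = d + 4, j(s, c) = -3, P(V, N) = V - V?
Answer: 2781/100 ≈ 27.810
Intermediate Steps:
P(V, N) = 0
q(O, d) = 4 + d
b = 981/100 (b = 47088*(1/4800) = 981/100 ≈ 9.8100)
R(Y) = 27 + 3*Y (R(Y) = 15 + 3*((4 + Y) - 1*0) = 15 + 3*((4 + Y) + 0) = 15 + 3*(4 + Y) = 15 + (12 + 3*Y) = 27 + 3*Y)
b + R(j(13, 2)) = 981/100 + (27 + 3*(-3)) = 981/100 + (27 - 9) = 981/100 + 18 = 2781/100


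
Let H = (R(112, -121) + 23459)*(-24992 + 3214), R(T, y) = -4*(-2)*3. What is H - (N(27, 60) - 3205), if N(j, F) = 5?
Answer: -511409574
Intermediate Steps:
R(T, y) = 24 (R(T, y) = 8*3 = 24)
H = -511412774 (H = (24 + 23459)*(-24992 + 3214) = 23483*(-21778) = -511412774)
H - (N(27, 60) - 3205) = -511412774 - (5 - 3205) = -511412774 - 1*(-3200) = -511412774 + 3200 = -511409574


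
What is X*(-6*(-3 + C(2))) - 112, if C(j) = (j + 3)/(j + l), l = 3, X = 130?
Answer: 1448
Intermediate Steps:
C(j) = 1 (C(j) = (j + 3)/(j + 3) = (3 + j)/(3 + j) = 1)
X*(-6*(-3 + C(2))) - 112 = 130*(-6*(-3 + 1)) - 112 = 130*(-6*(-2)) - 112 = 130*12 - 112 = 1560 - 112 = 1448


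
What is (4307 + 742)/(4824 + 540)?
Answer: 561/596 ≈ 0.94127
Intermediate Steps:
(4307 + 742)/(4824 + 540) = 5049/5364 = 5049*(1/5364) = 561/596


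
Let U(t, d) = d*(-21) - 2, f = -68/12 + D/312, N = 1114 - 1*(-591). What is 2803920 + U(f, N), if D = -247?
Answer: 2768113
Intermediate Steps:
N = 1705 (N = 1114 + 591 = 1705)
f = -155/24 (f = -68/12 - 247/312 = -68*1/12 - 247*1/312 = -17/3 - 19/24 = -155/24 ≈ -6.4583)
U(t, d) = -2 - 21*d (U(t, d) = -21*d - 2 = -2 - 21*d)
2803920 + U(f, N) = 2803920 + (-2 - 21*1705) = 2803920 + (-2 - 35805) = 2803920 - 35807 = 2768113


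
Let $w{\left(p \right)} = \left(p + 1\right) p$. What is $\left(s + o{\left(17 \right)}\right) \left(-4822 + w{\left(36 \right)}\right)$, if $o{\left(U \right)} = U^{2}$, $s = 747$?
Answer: $-3615640$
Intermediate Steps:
$w{\left(p \right)} = p \left(1 + p\right)$ ($w{\left(p \right)} = \left(1 + p\right) p = p \left(1 + p\right)$)
$\left(s + o{\left(17 \right)}\right) \left(-4822 + w{\left(36 \right)}\right) = \left(747 + 17^{2}\right) \left(-4822 + 36 \left(1 + 36\right)\right) = \left(747 + 289\right) \left(-4822 + 36 \cdot 37\right) = 1036 \left(-4822 + 1332\right) = 1036 \left(-3490\right) = -3615640$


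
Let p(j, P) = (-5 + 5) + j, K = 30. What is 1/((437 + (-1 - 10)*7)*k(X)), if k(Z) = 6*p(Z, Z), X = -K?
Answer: -1/64800 ≈ -1.5432e-5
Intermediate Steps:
p(j, P) = j (p(j, P) = 0 + j = j)
X = -30 (X = -1*30 = -30)
k(Z) = 6*Z
1/((437 + (-1 - 10)*7)*k(X)) = 1/((437 + (-1 - 10)*7)*((6*(-30)))) = 1/((437 - 11*7)*(-180)) = -1/180/(437 - 77) = -1/180/360 = (1/360)*(-1/180) = -1/64800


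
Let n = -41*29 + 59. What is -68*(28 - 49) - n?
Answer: 2558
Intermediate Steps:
n = -1130 (n = -1189 + 59 = -1130)
-68*(28 - 49) - n = -68*(28 - 49) - 1*(-1130) = -68*(-21) + 1130 = 1428 + 1130 = 2558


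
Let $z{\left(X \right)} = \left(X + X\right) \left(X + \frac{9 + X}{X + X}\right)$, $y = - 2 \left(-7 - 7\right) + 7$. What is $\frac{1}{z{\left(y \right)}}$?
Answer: $\frac{1}{2494} \approx 0.00040096$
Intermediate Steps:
$y = 35$ ($y = - 2 \left(-7 - 7\right) + 7 = \left(-2\right) \left(-14\right) + 7 = 28 + 7 = 35$)
$z{\left(X \right)} = 2 X \left(X + \frac{9 + X}{2 X}\right)$
$\frac{1}{z{\left(y \right)}} = \frac{1}{9 + 35 + 2 \cdot 35^{2}} = \frac{1}{9 + 35 + 2 \cdot 1225} = \frac{1}{9 + 35 + 2450} = \frac{1}{2494}$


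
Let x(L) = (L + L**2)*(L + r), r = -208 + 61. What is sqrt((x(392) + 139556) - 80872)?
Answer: 2*sqrt(9450601) ≈ 6148.4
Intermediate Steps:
r = -147
x(L) = (-147 + L)*(L + L**2) (x(L) = (L + L**2)*(L - 147) = (L + L**2)*(-147 + L) = (-147 + L)*(L + L**2))
sqrt((x(392) + 139556) - 80872) = sqrt((392*(-147 + 392**2 - 146*392) + 139556) - 80872) = sqrt((392*(-147 + 153664 - 57232) + 139556) - 80872) = sqrt((392*96285 + 139556) - 80872) = sqrt((37743720 + 139556) - 80872) = sqrt(37883276 - 80872) = sqrt(37802404) = 2*sqrt(9450601)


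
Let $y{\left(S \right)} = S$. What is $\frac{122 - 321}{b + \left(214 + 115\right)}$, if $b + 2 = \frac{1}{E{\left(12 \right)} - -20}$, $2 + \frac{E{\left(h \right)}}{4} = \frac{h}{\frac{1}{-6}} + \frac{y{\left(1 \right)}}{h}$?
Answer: $- \frac{164573}{270426} \approx -0.60857$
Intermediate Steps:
$E{\left(h \right)} = -8 - 24 h + \frac{4}{h}$ ($E{\left(h \right)} = -8 + 4 \left(\frac{h}{\frac{1}{-6}} + 1 \frac{1}{h}\right) = -8 + 4 \left(\frac{h}{- \frac{1}{6}} + \frac{1}{h}\right) = -8 + 4 \left(h \left(-6\right) + \frac{1}{h}\right) = -8 + 4 \left(- 6 h + \frac{1}{h}\right) = -8 + 4 \left(\frac{1}{h} - 6 h\right) = -8 - \left(- \frac{4}{h} + 24 h\right) = -8 - 24 h + \frac{4}{h}$)
$b = - \frac{1657}{827}$ ($b = -2 + \frac{1}{\left(-8 - 288 + \frac{4}{12}\right) - -20} = -2 + \frac{1}{\left(-8 - 288 + 4 \cdot \frac{1}{12}\right) + 20} = -2 + \frac{1}{\left(-8 - 288 + \frac{1}{3}\right) + 20} = -2 + \frac{1}{- \frac{887}{3} + 20} = -2 + \frac{1}{- \frac{827}{3}} = -2 - \frac{3}{827} = - \frac{1657}{827} \approx -2.0036$)
$\frac{122 - 321}{b + \left(214 + 115\right)} = \frac{122 - 321}{- \frac{1657}{827} + \left(214 + 115\right)} = - \frac{199}{- \frac{1657}{827} + 329} = - \frac{199}{\frac{270426}{827}} = \left(-199\right) \frac{827}{270426} = - \frac{164573}{270426}$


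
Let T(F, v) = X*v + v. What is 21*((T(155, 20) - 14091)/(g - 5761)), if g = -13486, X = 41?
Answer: 278271/19247 ≈ 14.458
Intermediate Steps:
T(F, v) = 42*v (T(F, v) = 41*v + v = 42*v)
21*((T(155, 20) - 14091)/(g - 5761)) = 21*((42*20 - 14091)/(-13486 - 5761)) = 21*((840 - 14091)/(-19247)) = 21*(-13251*(-1/19247)) = 21*(13251/19247) = 278271/19247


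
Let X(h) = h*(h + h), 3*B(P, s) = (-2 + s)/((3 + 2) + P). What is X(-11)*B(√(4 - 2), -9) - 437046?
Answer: -30169484/69 + 2662*√2/69 ≈ -4.3718e+5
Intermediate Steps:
B(P, s) = (-2 + s)/(3*(5 + P)) (B(P, s) = ((-2 + s)/((3 + 2) + P))/3 = ((-2 + s)/(5 + P))/3 = (-2 + s)/(3*(5 + P)))
X(h) = 2*h² (X(h) = h*(2*h) = 2*h²)
X(-11)*B(√(4 - 2), -9) - 437046 = (2*(-11)²)*((-2 - 9)/(3*(5 + √(4 - 2)))) - 437046 = (2*121)*((⅓)*(-11)/(5 + √2)) - 437046 = 242*(-11/(3*(5 + √2))) - 437046 = -2662/(3*(5 + √2)) - 437046 = -437046 - 2662/(3*(5 + √2))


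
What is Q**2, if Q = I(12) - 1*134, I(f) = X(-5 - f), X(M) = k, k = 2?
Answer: 17424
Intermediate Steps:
X(M) = 2
I(f) = 2
Q = -132 (Q = 2 - 1*134 = 2 - 134 = -132)
Q**2 = (-132)**2 = 17424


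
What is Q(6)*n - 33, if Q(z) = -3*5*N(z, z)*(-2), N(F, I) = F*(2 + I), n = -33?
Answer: -47553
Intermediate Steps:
Q(z) = 30*z*(2 + z) (Q(z) = -3*5*(z*(2 + z))*(-2) = -3*5*z*(2 + z)*(-2) = -(-30)*z*(2 + z) = 30*z*(2 + z))
Q(6)*n - 33 = (30*6*(2 + 6))*(-33) - 33 = (30*6*8)*(-33) - 33 = 1440*(-33) - 33 = -47520 - 33 = -47553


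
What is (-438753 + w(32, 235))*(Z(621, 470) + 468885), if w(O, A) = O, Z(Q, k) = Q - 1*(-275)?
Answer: -206102790101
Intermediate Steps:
Z(Q, k) = 275 + Q (Z(Q, k) = Q + 275 = 275 + Q)
(-438753 + w(32, 235))*(Z(621, 470) + 468885) = (-438753 + 32)*((275 + 621) + 468885) = -438721*(896 + 468885) = -438721*469781 = -206102790101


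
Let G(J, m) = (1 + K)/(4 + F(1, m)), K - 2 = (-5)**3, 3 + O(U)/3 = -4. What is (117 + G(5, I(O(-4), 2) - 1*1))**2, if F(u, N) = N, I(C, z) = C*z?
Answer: 21949225/1521 ≈ 14431.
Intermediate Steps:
O(U) = -21 (O(U) = -9 + 3*(-4) = -9 - 12 = -21)
K = -123 (K = 2 + (-5)**3 = 2 - 125 = -123)
G(J, m) = -122/(4 + m) (G(J, m) = (1 - 123)/(4 + m) = -122/(4 + m))
(117 + G(5, I(O(-4), 2) - 1*1))**2 = (117 - 122/(4 + (-21*2 - 1*1)))**2 = (117 - 122/(4 + (-42 - 1)))**2 = (117 - 122/(4 - 43))**2 = (117 - 122/(-39))**2 = (117 - 122*(-1/39))**2 = (117 + 122/39)**2 = (4685/39)**2 = 21949225/1521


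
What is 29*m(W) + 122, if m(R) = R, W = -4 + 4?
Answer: 122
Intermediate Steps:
W = 0
29*m(W) + 122 = 29*0 + 122 = 0 + 122 = 122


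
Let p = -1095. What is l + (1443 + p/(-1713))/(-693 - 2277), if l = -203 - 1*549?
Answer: -58005389/77085 ≈ -752.49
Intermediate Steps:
l = -752 (l = -203 - 549 = -752)
l + (1443 + p/(-1713))/(-693 - 2277) = -752 + (1443 - 1095/(-1713))/(-693 - 2277) = -752 + (1443 - 1095*(-1/1713))/(-2970) = -752 + (1443 + 365/571)*(-1/2970) = -752 + (824318/571)*(-1/2970) = -752 - 37469/77085 = -58005389/77085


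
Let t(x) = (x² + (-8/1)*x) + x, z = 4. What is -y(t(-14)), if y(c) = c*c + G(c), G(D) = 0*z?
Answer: -86436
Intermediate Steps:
t(x) = x² - 7*x (t(x) = (x² + (-8*1)*x) + x = (x² - 8*x) + x = x² - 7*x)
G(D) = 0 (G(D) = 0*4 = 0)
y(c) = c² (y(c) = c*c + 0 = c² + 0 = c²)
-y(t(-14)) = -(-14*(-7 - 14))² = -(-14*(-21))² = -1*294² = -1*86436 = -86436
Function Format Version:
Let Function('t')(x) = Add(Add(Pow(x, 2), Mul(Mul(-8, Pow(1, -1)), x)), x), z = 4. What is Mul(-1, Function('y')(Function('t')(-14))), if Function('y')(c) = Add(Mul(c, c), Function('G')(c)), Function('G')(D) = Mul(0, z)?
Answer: -86436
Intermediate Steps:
Function('t')(x) = Add(Pow(x, 2), Mul(-7, x)) (Function('t')(x) = Add(Add(Pow(x, 2), Mul(Mul(-8, 1), x)), x) = Add(Add(Pow(x, 2), Mul(-8, x)), x) = Add(Pow(x, 2), Mul(-7, x)))
Function('G')(D) = 0 (Function('G')(D) = Mul(0, 4) = 0)
Function('y')(c) = Pow(c, 2) (Function('y')(c) = Add(Mul(c, c), 0) = Add(Pow(c, 2), 0) = Pow(c, 2))
Mul(-1, Function('y')(Function('t')(-14))) = Mul(-1, Pow(Mul(-14, Add(-7, -14)), 2)) = Mul(-1, Pow(Mul(-14, -21), 2)) = Mul(-1, Pow(294, 2)) = Mul(-1, 86436) = -86436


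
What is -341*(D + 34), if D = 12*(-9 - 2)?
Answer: 33418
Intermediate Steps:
D = -132 (D = 12*(-11) = -132)
-341*(D + 34) = -341*(-132 + 34) = -341*(-98) = 33418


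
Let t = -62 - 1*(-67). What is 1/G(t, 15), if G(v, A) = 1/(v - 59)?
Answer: -54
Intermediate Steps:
t = 5 (t = -62 + 67 = 5)
G(v, A) = 1/(-59 + v)
1/G(t, 15) = 1/(1/(-59 + 5)) = 1/(1/(-54)) = 1/(-1/54) = -54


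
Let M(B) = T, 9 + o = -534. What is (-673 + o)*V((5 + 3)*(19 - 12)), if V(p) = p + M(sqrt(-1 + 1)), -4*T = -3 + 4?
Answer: -67792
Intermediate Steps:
o = -543 (o = -9 - 534 = -543)
T = -1/4 (T = -(-3 + 4)/4 = -1/4*1 = -1/4 ≈ -0.25000)
M(B) = -1/4
V(p) = -1/4 + p (V(p) = p - 1/4 = -1/4 + p)
(-673 + o)*V((5 + 3)*(19 - 12)) = (-673 - 543)*(-1/4 + (5 + 3)*(19 - 12)) = -1216*(-1/4 + 8*7) = -1216*(-1/4 + 56) = -1216*223/4 = -67792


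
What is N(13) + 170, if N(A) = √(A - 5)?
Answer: 170 + 2*√2 ≈ 172.83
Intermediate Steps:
N(A) = √(-5 + A)
N(13) + 170 = √(-5 + 13) + 170 = √8 + 170 = 2*√2 + 170 = 170 + 2*√2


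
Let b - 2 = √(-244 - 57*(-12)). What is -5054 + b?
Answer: -5052 + 2*√110 ≈ -5031.0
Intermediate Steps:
b = 2 + 2*√110 (b = 2 + √(-244 - 57*(-12)) = 2 + √(-244 + 684) = 2 + √440 = 2 + 2*√110 ≈ 22.976)
-5054 + b = -5054 + (2 + 2*√110) = -5052 + 2*√110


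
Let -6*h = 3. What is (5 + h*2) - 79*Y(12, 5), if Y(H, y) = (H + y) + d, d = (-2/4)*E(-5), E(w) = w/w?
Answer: -2599/2 ≈ -1299.5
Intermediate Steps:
E(w) = 1
h = -½ (h = -⅙*3 = -½ ≈ -0.50000)
d = -½ (d = -2/4*1 = -2*¼*1 = -½*1 = -½ ≈ -0.50000)
Y(H, y) = -½ + H + y (Y(H, y) = (H + y) - ½ = -½ + H + y)
(5 + h*2) - 79*Y(12, 5) = (5 - ½*2) - 79*(-½ + 12 + 5) = (5 - 1) - 79*33/2 = 4 - 2607/2 = -2599/2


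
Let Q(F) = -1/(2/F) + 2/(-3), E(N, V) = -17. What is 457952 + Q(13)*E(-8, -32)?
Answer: 2748443/6 ≈ 4.5807e+5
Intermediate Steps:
Q(F) = -⅔ - F/2 (Q(F) = -F/2 + 2*(-⅓) = -F/2 - ⅔ = -⅔ - F/2)
457952 + Q(13)*E(-8, -32) = 457952 + (-⅔ - ½*13)*(-17) = 457952 + (-⅔ - 13/2)*(-17) = 457952 - 43/6*(-17) = 457952 + 731/6 = 2748443/6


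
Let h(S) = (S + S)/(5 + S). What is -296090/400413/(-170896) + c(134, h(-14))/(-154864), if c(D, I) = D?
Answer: -71278356599/82790512235574 ≈ -0.00086095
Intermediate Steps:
h(S) = 2*S/(5 + S) (h(S) = (2*S)/(5 + S) = 2*S/(5 + S))
-296090/400413/(-170896) + c(134, h(-14))/(-154864) = -296090/400413/(-170896) + 134/(-154864) = -296090*1/400413*(-1/170896) + 134*(-1/154864) = -296090/400413*(-1/170896) - 67/77432 = 148045/34214490024 - 67/77432 = -71278356599/82790512235574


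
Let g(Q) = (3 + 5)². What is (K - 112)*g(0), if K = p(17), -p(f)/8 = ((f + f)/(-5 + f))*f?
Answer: -95488/3 ≈ -31829.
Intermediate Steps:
g(Q) = 64 (g(Q) = 8² = 64)
p(f) = -16*f²/(-5 + f) (p(f) = -8*(f + f)/(-5 + f)*f = -8*(2*f)/(-5 + f)*f = -8*2*f/(-5 + f)*f = -16*f²/(-5 + f))
K = -1156/3 (K = -16*17²/(-5 + 17) = -16*289/12 = -16*289*1/12 = -1156/3 ≈ -385.33)
(K - 112)*g(0) = (-1156/3 - 112)*64 = -1492/3*64 = -95488/3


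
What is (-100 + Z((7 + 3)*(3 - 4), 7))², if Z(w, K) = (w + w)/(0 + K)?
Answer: 518400/49 ≈ 10580.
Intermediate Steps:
Z(w, K) = 2*w/K (Z(w, K) = (2*w)/K = 2*w/K)
(-100 + Z((7 + 3)*(3 - 4), 7))² = (-100 + 2*((7 + 3)*(3 - 4))/7)² = (-100 + 2*(10*(-1))*(⅐))² = (-100 + 2*(-10)*(⅐))² = (-100 - 20/7)² = (-720/7)² = 518400/49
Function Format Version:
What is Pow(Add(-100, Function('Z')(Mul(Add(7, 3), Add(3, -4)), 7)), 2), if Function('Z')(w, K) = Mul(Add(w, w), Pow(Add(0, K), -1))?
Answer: Rational(518400, 49) ≈ 10580.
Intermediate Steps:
Function('Z')(w, K) = Mul(2, w, Pow(K, -1)) (Function('Z')(w, K) = Mul(Mul(2, w), Pow(K, -1)) = Mul(2, w, Pow(K, -1)))
Pow(Add(-100, Function('Z')(Mul(Add(7, 3), Add(3, -4)), 7)), 2) = Pow(Add(-100, Mul(2, Mul(Add(7, 3), Add(3, -4)), Pow(7, -1))), 2) = Pow(Add(-100, Mul(2, Mul(10, -1), Rational(1, 7))), 2) = Pow(Add(-100, Mul(2, -10, Rational(1, 7))), 2) = Pow(Add(-100, Rational(-20, 7)), 2) = Pow(Rational(-720, 7), 2) = Rational(518400, 49)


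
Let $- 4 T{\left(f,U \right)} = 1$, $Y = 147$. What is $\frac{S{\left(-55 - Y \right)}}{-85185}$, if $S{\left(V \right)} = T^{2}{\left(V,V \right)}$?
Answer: $- \frac{1}{1362960} \approx -7.337 \cdot 10^{-7}$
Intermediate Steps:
$T{\left(f,U \right)} = - \frac{1}{4}$ ($T{\left(f,U \right)} = \left(- \frac{1}{4}\right) 1 = - \frac{1}{4}$)
$S{\left(V \right)} = \frac{1}{16}$ ($S{\left(V \right)} = \left(- \frac{1}{4}\right)^{2} = \frac{1}{16}$)
$\frac{S{\left(-55 - Y \right)}}{-85185} = \frac{1}{16 \left(-85185\right)} = \frac{1}{16} \left(- \frac{1}{85185}\right) = - \frac{1}{1362960}$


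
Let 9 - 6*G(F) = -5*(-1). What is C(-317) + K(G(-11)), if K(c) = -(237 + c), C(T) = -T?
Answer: 238/3 ≈ 79.333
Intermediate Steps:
G(F) = ⅔ (G(F) = 3/2 - (-5)*(-1)/6 = 3/2 - ⅙*5 = 3/2 - ⅚ = ⅔)
K(c) = -237 - c
C(-317) + K(G(-11)) = -1*(-317) + (-237 - 1*⅔) = 317 + (-237 - ⅔) = 317 - 713/3 = 238/3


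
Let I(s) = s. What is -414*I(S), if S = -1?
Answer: 414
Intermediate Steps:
-414*I(S) = -414*(-1) = 414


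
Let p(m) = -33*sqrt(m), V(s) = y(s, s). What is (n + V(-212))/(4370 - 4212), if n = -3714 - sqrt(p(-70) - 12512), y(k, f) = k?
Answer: -1963/79 - sqrt(-12512 - 33*I*sqrt(70))/158 ≈ -24.856 + 0.708*I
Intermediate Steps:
V(s) = s
n = -3714 - sqrt(-12512 - 33*I*sqrt(70)) (n = -3714 - sqrt(-33*I*sqrt(70) - 12512) = -3714 - sqrt(-12512 - 33*I*sqrt(70)) ≈ -3715.2 + 111.86*I)
(n + V(-212))/(4370 - 4212) = ((-3714 - sqrt(-12512 - 33*I*sqrt(70))) - 212)/(4370 - 4212) = (-3926 - sqrt(-12512 - 33*I*sqrt(70)))/158 = (-3926 - sqrt(-12512 - 33*I*sqrt(70)))*(1/158) = -1963/79 - sqrt(-12512 - 33*I*sqrt(70))/158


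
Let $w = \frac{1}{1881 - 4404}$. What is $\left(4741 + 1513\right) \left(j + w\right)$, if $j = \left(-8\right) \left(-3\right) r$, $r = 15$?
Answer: $\frac{5680376866}{2523} \approx 2.2514 \cdot 10^{6}$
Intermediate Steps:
$j = 360$ ($j = \left(-8\right) \left(-3\right) 15 = 24 \cdot 15 = 360$)
$w = - \frac{1}{2523}$ ($w = \frac{1}{-2523} = - \frac{1}{2523} \approx -0.00039635$)
$\left(4741 + 1513\right) \left(j + w\right) = \left(4741 + 1513\right) \left(360 - \frac{1}{2523}\right) = 6254 \cdot \frac{908279}{2523} = \frac{5680376866}{2523}$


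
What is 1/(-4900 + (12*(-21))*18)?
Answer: -1/9436 ≈ -0.00010598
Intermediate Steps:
1/(-4900 + (12*(-21))*18) = 1/(-4900 - 252*18) = 1/(-4900 - 4536) = 1/(-9436) = -1/9436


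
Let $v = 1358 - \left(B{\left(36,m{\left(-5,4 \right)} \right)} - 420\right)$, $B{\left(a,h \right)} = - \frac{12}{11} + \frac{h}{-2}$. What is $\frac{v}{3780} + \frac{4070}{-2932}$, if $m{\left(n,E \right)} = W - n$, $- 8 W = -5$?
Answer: $- \frac{89408521}{97530048} \approx -0.91673$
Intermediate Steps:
$W = \frac{5}{8}$ ($W = \left(- \frac{1}{8}\right) \left(-5\right) = \frac{5}{8} \approx 0.625$)
$m{\left(n,E \right)} = \frac{5}{8} - n$
$B{\left(a,h \right)} = - \frac{12}{11} - \frac{h}{2}$ ($B{\left(a,h \right)} = \left(-12\right) \frac{1}{11} + h \left(- \frac{1}{2}\right) = - \frac{12}{11} - \frac{h}{2}$)
$v = \frac{313615}{176}$ ($v = 1358 - \left(\left(- \frac{12}{11} - \frac{\frac{5}{8} - -5}{2}\right) - 420\right) = 1358 - \left(\left(- \frac{12}{11} - \frac{\frac{5}{8} + 5}{2}\right) - 420\right) = 1358 - \left(\left(- \frac{12}{11} - \frac{45}{16}\right) - 420\right) = 1358 - \left(- \frac{687}{176} - 420\right) = 1358 - - \frac{74607}{176} = 1358 + \frac{74607}{176} = \frac{313615}{176} \approx 1781.9$)
$\frac{v}{3780} + \frac{4070}{-2932} = \frac{313615}{176 \cdot 3780} + \frac{4070}{-2932} = \frac{313615}{176} \cdot \frac{1}{3780} + 4070 \left(- \frac{1}{2932}\right) = \frac{62723}{133056} - \frac{2035}{1466} = - \frac{89408521}{97530048}$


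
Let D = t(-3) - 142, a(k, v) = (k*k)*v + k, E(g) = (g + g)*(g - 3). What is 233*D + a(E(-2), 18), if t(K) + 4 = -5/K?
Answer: -79229/3 ≈ -26410.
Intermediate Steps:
t(K) = -4 - 5/K
E(g) = 2*g*(-3 + g) (E(g) = (2*g)*(-3 + g) = 2*g*(-3 + g))
a(k, v) = k + v*k**2 (a(k, v) = k**2*v + k = v*k**2 + k = k + v*k**2)
D = -433/3 (D = (-4 - 5/(-3)) - 142 = (-4 - 5*(-1/3)) - 142 = (-4 + 5/3) - 142 = -7/3 - 142 = -433/3 ≈ -144.33)
233*D + a(E(-2), 18) = 233*(-433/3) + (2*(-2)*(-3 - 2))*(1 + (2*(-2)*(-3 - 2))*18) = -100889/3 + (2*(-2)*(-5))*(1 + (2*(-2)*(-5))*18) = -100889/3 + 20*(1 + 20*18) = -100889/3 + 20*(1 + 360) = -100889/3 + 20*361 = -100889/3 + 7220 = -79229/3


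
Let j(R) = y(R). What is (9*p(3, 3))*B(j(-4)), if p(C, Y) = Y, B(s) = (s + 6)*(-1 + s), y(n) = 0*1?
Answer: -162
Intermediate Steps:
y(n) = 0
j(R) = 0
B(s) = (-1 + s)*(6 + s) (B(s) = (6 + s)*(-1 + s) = (-1 + s)*(6 + s))
(9*p(3, 3))*B(j(-4)) = (9*3)*(-6 + 0**2 + 5*0) = 27*(-6 + 0 + 0) = 27*(-6) = -162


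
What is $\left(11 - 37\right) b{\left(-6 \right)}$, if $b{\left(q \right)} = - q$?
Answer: $-156$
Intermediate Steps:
$\left(11 - 37\right) b{\left(-6 \right)} = \left(11 - 37\right) \left(\left(-1\right) \left(-6\right)\right) = \left(-26\right) 6 = -156$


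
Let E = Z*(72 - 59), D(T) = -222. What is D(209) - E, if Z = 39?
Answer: -729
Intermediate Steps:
E = 507 (E = 39*(72 - 59) = 39*13 = 507)
D(209) - E = -222 - 1*507 = -222 - 507 = -729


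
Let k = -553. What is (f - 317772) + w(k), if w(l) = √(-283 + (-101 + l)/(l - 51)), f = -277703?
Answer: -595475 + I*√25711978/302 ≈ -5.9548e+5 + 16.79*I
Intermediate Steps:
w(l) = √(-283 + (-101 + l)/(-51 + l))
(f - 317772) + w(k) = (-277703 - 317772) + √2*√((7166 - 141*(-553))/(-51 - 553)) = -595475 + √2*√((7166 + 77973)/(-604)) = -595475 + √2*√(-1/604*85139) = -595475 + √2*√(-85139/604) = -595475 + √2*(I*√12855989/302) = -595475 + I*√25711978/302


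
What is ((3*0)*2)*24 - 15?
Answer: -15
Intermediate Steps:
((3*0)*2)*24 - 15 = (0*2)*24 - 15 = 0*24 - 15 = 0 - 15 = -15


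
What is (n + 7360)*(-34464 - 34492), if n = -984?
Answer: -439663456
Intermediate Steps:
(n + 7360)*(-34464 - 34492) = (-984 + 7360)*(-34464 - 34492) = 6376*(-68956) = -439663456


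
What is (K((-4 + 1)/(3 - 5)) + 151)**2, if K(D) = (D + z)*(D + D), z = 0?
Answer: 96721/4 ≈ 24180.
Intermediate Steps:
K(D) = 2*D**2 (K(D) = (D + 0)*(D + D) = D*(2*D) = 2*D**2)
(K((-4 + 1)/(3 - 5)) + 151)**2 = (2*((-4 + 1)/(3 - 5))**2 + 151)**2 = (2*(-3/(-2))**2 + 151)**2 = (2*(-3*(-1/2))**2 + 151)**2 = (2*(3/2)**2 + 151)**2 = (2*(9/4) + 151)**2 = (9/2 + 151)**2 = (311/2)**2 = 96721/4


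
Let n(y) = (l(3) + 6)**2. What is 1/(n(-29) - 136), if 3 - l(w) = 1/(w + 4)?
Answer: -49/2820 ≈ -0.017376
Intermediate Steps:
l(w) = 3 - 1/(4 + w) (l(w) = 3 - 1/(w + 4) = 3 - 1/(4 + w))
n(y) = 3844/49 (n(y) = ((11 + 3*3)/(4 + 3) + 6)**2 = ((11 + 9)/7 + 6)**2 = ((1/7)*20 + 6)**2 = (20/7 + 6)**2 = (62/7)**2 = 3844/49)
1/(n(-29) - 136) = 1/(3844/49 - 136) = 1/(-2820/49) = -49/2820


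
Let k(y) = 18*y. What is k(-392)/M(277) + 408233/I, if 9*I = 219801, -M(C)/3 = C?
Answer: 511565607/20294959 ≈ 25.207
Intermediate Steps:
M(C) = -3*C
I = 73267/3 (I = (1/9)*219801 = 73267/3 ≈ 24422.)
k(-392)/M(277) + 408233/I = (18*(-392))/((-3*277)) + 408233/(73267/3) = -7056/(-831) + 408233*(3/73267) = -7056*(-1/831) + 1224699/73267 = 2352/277 + 1224699/73267 = 511565607/20294959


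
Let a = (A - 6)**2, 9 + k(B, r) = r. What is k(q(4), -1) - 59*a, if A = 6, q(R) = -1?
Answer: -10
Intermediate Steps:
k(B, r) = -9 + r
a = 0 (a = (6 - 6)**2 = 0**2 = 0)
k(q(4), -1) - 59*a = (-9 - 1) - 59*0 = -10 + 0 = -10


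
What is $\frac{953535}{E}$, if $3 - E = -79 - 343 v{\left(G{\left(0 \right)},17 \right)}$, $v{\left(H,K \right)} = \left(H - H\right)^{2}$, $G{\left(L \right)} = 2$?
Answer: $\frac{953535}{82} \approx 11628.0$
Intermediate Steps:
$v{\left(H,K \right)} = 0$ ($v{\left(H,K \right)} = 0^{2} = 0$)
$E = 82$ ($E = 3 - \left(-79 - 0\right) = 3 - \left(-79 + 0\right) = 3 - -79 = 3 + 79 = 82$)
$\frac{953535}{E} = \frac{953535}{82}$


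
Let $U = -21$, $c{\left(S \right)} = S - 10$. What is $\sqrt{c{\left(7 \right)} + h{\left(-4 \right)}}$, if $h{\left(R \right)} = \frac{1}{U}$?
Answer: $\frac{8 i \sqrt{21}}{21} \approx 1.7457 i$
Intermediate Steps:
$c{\left(S \right)} = -10 + S$
$h{\left(R \right)} = - \frac{1}{21}$ ($h{\left(R \right)} = \frac{1}{-21} = - \frac{1}{21}$)
$\sqrt{c{\left(7 \right)} + h{\left(-4 \right)}} = \sqrt{\left(-10 + 7\right) - \frac{1}{21}} = \sqrt{-3 - \frac{1}{21}} = \sqrt{- \frac{64}{21}} = \frac{8 i \sqrt{21}}{21}$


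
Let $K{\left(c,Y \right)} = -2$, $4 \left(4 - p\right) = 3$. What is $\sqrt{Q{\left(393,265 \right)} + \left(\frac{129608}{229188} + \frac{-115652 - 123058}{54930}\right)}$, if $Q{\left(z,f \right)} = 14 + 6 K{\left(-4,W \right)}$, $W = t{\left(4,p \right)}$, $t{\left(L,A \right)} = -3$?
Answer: $\frac{i \sqrt{19593410152610271}}{104910807} \approx 1.3342 i$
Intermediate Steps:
$p = \frac{13}{4}$ ($p = 4 - \frac{3}{4} = \frac{13}{4} \approx 3.25$)
$W = -3$
$Q{\left(z,f \right)} = 2$ ($Q{\left(z,f \right)} = 14 + 6 \left(-2\right) = 14 - 12 = 2$)
$\sqrt{Q{\left(393,265 \right)} + \left(\frac{129608}{229188} + \frac{-115652 - 123058}{54930}\right)} = \sqrt{2 + \left(\frac{129608}{229188} + \frac{-115652 - 123058}{54930}\right)} = \sqrt{2 + \left(129608 \cdot \frac{1}{229188} + \left(-115652 - 123058\right) \frac{1}{54930}\right)} = \sqrt{2 + \left(\frac{32402}{57297} - \frac{7957}{1831}\right)} = \sqrt{2 - \frac{396584167}{104910807}} = \sqrt{- \frac{186762553}{104910807}} = \frac{i \sqrt{19593410152610271}}{104910807}$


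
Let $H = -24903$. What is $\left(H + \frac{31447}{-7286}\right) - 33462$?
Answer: $- \frac{425278837}{7286} \approx -58369.0$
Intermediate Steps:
$\left(H + \frac{31447}{-7286}\right) - 33462 = \left(-24903 + \frac{31447}{-7286}\right) - 33462 = \left(-24903 + 31447 \left(- \frac{1}{7286}\right)\right) - 33462 = \left(-24903 - \frac{31447}{7286}\right) - 33462 = - \frac{181474705}{7286} - 33462 = - \frac{425278837}{7286}$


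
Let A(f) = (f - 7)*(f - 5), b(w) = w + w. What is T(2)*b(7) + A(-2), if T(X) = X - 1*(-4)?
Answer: 147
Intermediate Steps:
b(w) = 2*w
T(X) = 4 + X (T(X) = X + 4 = 4 + X)
A(f) = (-7 + f)*(-5 + f)
T(2)*b(7) + A(-2) = (4 + 2)*(2*7) + (35 + (-2)**2 - 12*(-2)) = 6*14 + (35 + 4 + 24) = 84 + 63 = 147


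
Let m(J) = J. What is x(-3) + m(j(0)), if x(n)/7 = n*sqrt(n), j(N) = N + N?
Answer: -21*I*sqrt(3) ≈ -36.373*I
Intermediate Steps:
j(N) = 2*N
x(n) = 7*n**(3/2) (x(n) = 7*(n*sqrt(n)) = 7*n**(3/2))
x(-3) + m(j(0)) = 7*(-3)**(3/2) + 2*0 = 7*(-3*I*sqrt(3)) + 0 = -21*I*sqrt(3) + 0 = -21*I*sqrt(3)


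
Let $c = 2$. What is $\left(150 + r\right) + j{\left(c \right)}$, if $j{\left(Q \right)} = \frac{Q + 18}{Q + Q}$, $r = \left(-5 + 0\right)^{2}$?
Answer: $180$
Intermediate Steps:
$r = 25$ ($r = \left(-5\right)^{2} = 25$)
$j{\left(Q \right)} = \frac{18 + Q}{2 Q}$
$\left(150 + r\right) + j{\left(c \right)} = \left(150 + 25\right) + \frac{18 + 2}{2 \cdot 2} = 175 + \frac{1}{2} \cdot \frac{1}{2} \cdot 20 = 175 + 5 = 180$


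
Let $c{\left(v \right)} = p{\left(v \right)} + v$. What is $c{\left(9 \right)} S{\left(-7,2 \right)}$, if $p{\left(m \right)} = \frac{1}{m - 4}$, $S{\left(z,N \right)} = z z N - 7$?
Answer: $\frac{4186}{5} \approx 837.2$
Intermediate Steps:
$S{\left(z,N \right)} = -7 + N z^{2}$ ($S{\left(z,N \right)} = z^{2} N - 7 = N z^{2} - 7 = -7 + N z^{2}$)
$p{\left(m \right)} = \frac{1}{-4 + m}$
$c{\left(v \right)} = v + \frac{1}{-4 + v}$ ($c{\left(v \right)} = \frac{1}{-4 + v} + v = v + \frac{1}{-4 + v}$)
$c{\left(9 \right)} S{\left(-7,2 \right)} = \frac{1 + 9 \left(-4 + 9\right)}{-4 + 9} \left(-7 + 2 \left(-7\right)^{2}\right) = \frac{1 + 9 \cdot 5}{5} \left(-7 + 2 \cdot 49\right) = \frac{1 + 45}{5} \left(-7 + 98\right) = \frac{1}{5} \cdot 46 \cdot 91 = \frac{46}{5} \cdot 91 = \frac{4186}{5}$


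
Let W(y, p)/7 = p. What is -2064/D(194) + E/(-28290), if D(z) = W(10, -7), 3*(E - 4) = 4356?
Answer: 29159608/693105 ≈ 42.071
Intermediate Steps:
W(y, p) = 7*p
E = 1456 (E = 4 + (⅓)*4356 = 4 + 1452 = 1456)
D(z) = -49 (D(z) = 7*(-7) = -49)
-2064/D(194) + E/(-28290) = -2064/(-49) + 1456/(-28290) = -2064*(-1/49) + 1456*(-1/28290) = 2064/49 - 728/14145 = 29159608/693105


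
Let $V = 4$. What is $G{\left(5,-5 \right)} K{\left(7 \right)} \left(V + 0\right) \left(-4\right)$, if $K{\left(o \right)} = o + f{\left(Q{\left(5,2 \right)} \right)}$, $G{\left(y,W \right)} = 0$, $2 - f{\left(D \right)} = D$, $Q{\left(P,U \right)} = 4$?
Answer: $0$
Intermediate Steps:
$f{\left(D \right)} = 2 - D$
$K{\left(o \right)} = -2 + o$ ($K{\left(o \right)} = o + \left(2 - 4\right) = o - 2 = -2 + o$)
$G{\left(5,-5 \right)} K{\left(7 \right)} \left(V + 0\right) \left(-4\right) = 0 \left(-2 + 7\right) \left(4 + 0\right) \left(-4\right) = 0 \cdot 5 \cdot 4 \left(-4\right) = 0 \left(-16\right) = 0$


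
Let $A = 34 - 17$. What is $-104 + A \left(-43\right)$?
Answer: $-835$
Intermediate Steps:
$A = 17$
$-104 + A \left(-43\right) = -104 + 17 \left(-43\right) = -104 - 731 = -835$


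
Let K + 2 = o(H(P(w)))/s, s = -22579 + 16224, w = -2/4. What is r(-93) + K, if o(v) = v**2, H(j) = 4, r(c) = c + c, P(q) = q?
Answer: -1194756/6355 ≈ -188.00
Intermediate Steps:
w = -1/2 (w = -2*1/4 = -1/2 ≈ -0.50000)
r(c) = 2*c
s = -6355
K = -12726/6355 (K = -2 + 4**2/(-6355) = -2 + 16*(-1/6355) = -2 - 16/6355 = -12726/6355 ≈ -2.0025)
r(-93) + K = 2*(-93) - 12726/6355 = -186 - 12726/6355 = -1194756/6355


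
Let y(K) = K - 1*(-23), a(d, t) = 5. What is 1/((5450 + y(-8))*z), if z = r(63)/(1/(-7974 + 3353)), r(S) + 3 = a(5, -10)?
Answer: -1/50507530 ≈ -1.9799e-8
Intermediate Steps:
r(S) = 2 (r(S) = -3 + 5 = 2)
y(K) = 23 + K (y(K) = K + 23 = 23 + K)
z = -9242 (z = 2/(1/(-7974 + 3353)) = 2/(1/(-4621)) = 2/(-1/4621) = 2*(-4621) = -9242)
1/((5450 + y(-8))*z) = 1/((5450 + (23 - 8))*(-9242)) = -1/9242/(5450 + 15) = -1/9242/5465 = (1/5465)*(-1/9242) = -1/50507530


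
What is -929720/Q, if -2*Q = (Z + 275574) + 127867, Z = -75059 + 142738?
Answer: 23243/5889 ≈ 3.9468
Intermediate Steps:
Z = 67679
Q = -235560 (Q = -((67679 + 275574) + 127867)/2 = -(343253 + 127867)/2 = -½*471120 = -235560)
-929720/Q = -929720/(-235560) = -929720*(-1/235560) = 23243/5889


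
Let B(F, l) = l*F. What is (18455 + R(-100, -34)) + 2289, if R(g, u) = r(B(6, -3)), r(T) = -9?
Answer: 20735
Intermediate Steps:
B(F, l) = F*l
R(g, u) = -9
(18455 + R(-100, -34)) + 2289 = (18455 - 9) + 2289 = 18446 + 2289 = 20735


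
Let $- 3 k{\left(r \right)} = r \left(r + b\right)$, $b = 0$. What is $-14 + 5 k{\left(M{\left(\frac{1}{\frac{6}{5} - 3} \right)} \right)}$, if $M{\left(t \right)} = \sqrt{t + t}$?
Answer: $- \frac{328}{27} \approx -12.148$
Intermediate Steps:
$M{\left(t \right)} = \sqrt{2} \sqrt{t}$ ($M{\left(t \right)} = \sqrt{2 t} = \sqrt{2} \sqrt{t}$)
$k{\left(r \right)} = - \frac{r^{2}}{3}$ ($k{\left(r \right)} = - \frac{r \left(r + 0\right)}{3} = - \frac{r r}{3} = - \frac{r^{2}}{3}$)
$-14 + 5 k{\left(M{\left(\frac{1}{\frac{6}{5} - 3} \right)} \right)} = -14 + 5 \left(- \frac{\left(\sqrt{2} \sqrt{\frac{1}{\frac{6}{5} - 3}}\right)^{2}}{3}\right) = -14 + 5 \left(- \frac{\left(\sqrt{2} \sqrt{\frac{1}{- \frac{9}{5}}}\right)^{2}}{3}\right) = -14 + 5 \left(- \frac{\left(\sqrt{2} \sqrt{- \frac{5}{9}}\right)^{2}}{3}\right) = -14 + 5 \left(- \frac{\left(\sqrt{2} \frac{i \sqrt{5}}{3}\right)^{2}}{3}\right) = -14 + 5 \left(- \frac{\left(\frac{i \sqrt{10}}{3}\right)^{2}}{3}\right) = -14 + 5 \left(\left(- \frac{1}{3}\right) \left(- \frac{10}{9}\right)\right) = -14 + 5 \cdot \frac{10}{27} = -14 + \frac{50}{27} = - \frac{328}{27}$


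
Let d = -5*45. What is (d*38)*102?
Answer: -872100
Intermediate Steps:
d = -225
(d*38)*102 = -225*38*102 = -8550*102 = -872100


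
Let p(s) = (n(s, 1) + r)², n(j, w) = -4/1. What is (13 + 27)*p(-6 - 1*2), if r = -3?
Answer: 1960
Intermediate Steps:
n(j, w) = -4 (n(j, w) = -4*1 = -4)
p(s) = 49 (p(s) = (-4 - 3)² = (-7)² = 49)
(13 + 27)*p(-6 - 1*2) = (13 + 27)*49 = 40*49 = 1960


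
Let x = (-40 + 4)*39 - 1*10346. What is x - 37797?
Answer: -49547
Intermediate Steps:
x = -11750 (x = -36*39 - 10346 = -1404 - 10346 = -11750)
x - 37797 = -11750 - 37797 = -49547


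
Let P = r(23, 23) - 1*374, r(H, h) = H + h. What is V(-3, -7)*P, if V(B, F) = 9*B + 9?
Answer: 5904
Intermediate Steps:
V(B, F) = 9 + 9*B
P = -328 (P = (23 + 23) - 1*374 = 46 - 374 = -328)
V(-3, -7)*P = (9 + 9*(-3))*(-328) = (9 - 27)*(-328) = -18*(-328) = 5904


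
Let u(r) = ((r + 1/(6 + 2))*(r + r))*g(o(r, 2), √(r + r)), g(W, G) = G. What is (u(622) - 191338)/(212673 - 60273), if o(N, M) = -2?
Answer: -95669/76200 + 515949*√311/50800 ≈ 177.86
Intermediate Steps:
u(r) = 2*√2*r^(3/2)*(⅛ + r) (u(r) = ((r + 1/(6 + 2))*(r + r))*√(r + r) = ((r + 1/8)*(2*r))*√(2*r) = ((r + ⅛)*(2*r))*(√2*√r) = ((⅛ + r)*(2*r))*(√2*√r) = (2*r*(⅛ + r))*(√2*√r) = 2*√2*r^(3/2)*(⅛ + r))
(u(622) - 191338)/(212673 - 60273) = (√2*622^(3/2)*(1 + 8*622)/4 - 191338)/(212673 - 60273) = (√2*(622*√622)*(1 + 4976)/4 - 191338)/152400 = ((¼)*√2*(622*√622)*4977 - 191338)*(1/152400) = (1547847*√311 - 191338)*(1/152400) = (-191338 + 1547847*√311)*(1/152400) = -95669/76200 + 515949*√311/50800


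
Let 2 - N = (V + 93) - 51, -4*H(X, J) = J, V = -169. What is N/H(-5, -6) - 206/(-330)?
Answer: 14293/165 ≈ 86.624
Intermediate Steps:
H(X, J) = -J/4
N = 129 (N = 2 - ((-169 + 93) - 51) = 2 - (-76 - 51) = 2 - 1*(-127) = 2 + 127 = 129)
N/H(-5, -6) - 206/(-330) = 129/((-1/4*(-6))) - 206/(-330) = 129/(3/2) - 206*(-1/330) = 129*(2/3) + 103/165 = 86 + 103/165 = 14293/165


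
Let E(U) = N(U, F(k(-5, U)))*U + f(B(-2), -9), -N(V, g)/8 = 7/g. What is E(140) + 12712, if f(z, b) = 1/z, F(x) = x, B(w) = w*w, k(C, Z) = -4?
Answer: 58689/4 ≈ 14672.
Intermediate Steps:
B(w) = w²
N(V, g) = -56/g
E(U) = ¼ + 14*U (E(U) = (-56/(-4))*U + 1/((-2)²) = (-56*(-¼))*U + 1/4 = 14*U + ¼ = ¼ + 14*U)
E(140) + 12712 = (¼ + 14*140) + 12712 = (¼ + 1960) + 12712 = 7841/4 + 12712 = 58689/4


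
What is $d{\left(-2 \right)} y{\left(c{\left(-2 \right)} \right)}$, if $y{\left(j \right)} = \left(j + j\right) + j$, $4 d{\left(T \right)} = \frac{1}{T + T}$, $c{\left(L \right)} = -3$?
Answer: $\frac{9}{16} \approx 0.5625$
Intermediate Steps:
$d{\left(T \right)} = \frac{1}{8 T}$ ($d{\left(T \right)} = \frac{1}{4 \left(T + T\right)} = \frac{1}{4 \cdot 2 T} = \frac{\frac{1}{2} \frac{1}{T}}{4} = \frac{1}{8 T}$)
$y{\left(j \right)} = 3 j$ ($y{\left(j \right)} = 2 j + j = 3 j$)
$d{\left(-2 \right)} y{\left(c{\left(-2 \right)} \right)} = \frac{1}{8 \left(-2\right)} 3 \left(-3\right) = \frac{1}{8} \left(- \frac{1}{2}\right) \left(-9\right) = \left(- \frac{1}{16}\right) \left(-9\right) = \frac{9}{16}$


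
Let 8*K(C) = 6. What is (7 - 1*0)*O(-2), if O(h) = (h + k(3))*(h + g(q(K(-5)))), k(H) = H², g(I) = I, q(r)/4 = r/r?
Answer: 98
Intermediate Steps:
K(C) = ¾ (K(C) = (⅛)*6 = ¾)
q(r) = 4 (q(r) = 4*(r/r) = 4*1 = 4)
O(h) = (4 + h)*(9 + h) (O(h) = (h + 3²)*(h + 4) = (h + 9)*(4 + h) = (9 + h)*(4 + h) = (4 + h)*(9 + h))
(7 - 1*0)*O(-2) = (7 - 1*0)*(36 + (-2)² + 13*(-2)) = (7 + 0)*(36 + 4 - 26) = 7*14 = 98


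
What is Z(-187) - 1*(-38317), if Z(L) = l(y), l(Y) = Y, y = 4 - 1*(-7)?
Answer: 38328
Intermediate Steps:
y = 11 (y = 4 + 7 = 11)
Z(L) = 11
Z(-187) - 1*(-38317) = 11 - 1*(-38317) = 11 + 38317 = 38328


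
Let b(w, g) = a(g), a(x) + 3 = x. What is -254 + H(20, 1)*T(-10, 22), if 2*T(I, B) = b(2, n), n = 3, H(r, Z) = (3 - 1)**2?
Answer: -254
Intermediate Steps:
a(x) = -3 + x
H(r, Z) = 4 (H(r, Z) = 2**2 = 4)
b(w, g) = -3 + g
T(I, B) = 0 (T(I, B) = (-3 + 3)/2 = (1/2)*0 = 0)
-254 + H(20, 1)*T(-10, 22) = -254 + 4*0 = -254 + 0 = -254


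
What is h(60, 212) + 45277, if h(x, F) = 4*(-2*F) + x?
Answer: 43641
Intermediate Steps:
h(x, F) = x - 8*F (h(x, F) = -8*F + x = x - 8*F)
h(60, 212) + 45277 = (60 - 8*212) + 45277 = (60 - 1696) + 45277 = -1636 + 45277 = 43641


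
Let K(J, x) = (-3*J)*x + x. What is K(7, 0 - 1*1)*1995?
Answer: 39900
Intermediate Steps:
K(J, x) = x - 3*J*x (K(J, x) = -3*J*x + x = x - 3*J*x)
K(7, 0 - 1*1)*1995 = ((0 - 1*1)*(1 - 3*7))*1995 = ((0 - 1)*(1 - 21))*1995 = -1*(-20)*1995 = 20*1995 = 39900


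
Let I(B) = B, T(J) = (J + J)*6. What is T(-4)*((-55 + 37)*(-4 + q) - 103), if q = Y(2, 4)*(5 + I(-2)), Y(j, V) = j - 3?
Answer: -1104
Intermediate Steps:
T(J) = 12*J (T(J) = (2*J)*6 = 12*J)
Y(j, V) = -3 + j
q = -3 (q = (-3 + 2)*(5 - 2) = -1*3 = -3)
T(-4)*((-55 + 37)*(-4 + q) - 103) = (12*(-4))*((-55 + 37)*(-4 - 3) - 103) = -48*(-18*(-7) - 103) = -48*(126 - 103) = -48*23 = -1104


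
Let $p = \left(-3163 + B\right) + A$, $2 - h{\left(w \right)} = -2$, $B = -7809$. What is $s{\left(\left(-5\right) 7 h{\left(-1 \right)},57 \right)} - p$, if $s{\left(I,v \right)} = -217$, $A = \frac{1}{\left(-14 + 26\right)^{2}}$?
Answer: $\frac{1548719}{144} \approx 10755.0$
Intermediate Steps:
$h{\left(w \right)} = 4$ ($h{\left(w \right)} = 2 - -2 = 2 + 2 = 4$)
$A = \frac{1}{144}$ ($A = \frac{1}{12^{2}} = \frac{1}{144} \approx 0.0069444$)
$p = - \frac{1579967}{144}$ ($p = \left(-3163 - 7809\right) + \frac{1}{144} = -10972 + \frac{1}{144} = - \frac{1579967}{144} \approx -10972.0$)
$s{\left(\left(-5\right) 7 h{\left(-1 \right)},57 \right)} - p = -217 - - \frac{1579967}{144} = -217 + \frac{1579967}{144} = \frac{1548719}{144}$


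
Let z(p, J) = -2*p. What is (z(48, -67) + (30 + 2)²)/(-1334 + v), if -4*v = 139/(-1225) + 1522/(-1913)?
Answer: -8698793600/12502385443 ≈ -0.69577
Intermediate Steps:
v = 2130357/9373700 (v = -(139/(-1225) + 1522/(-1913))/4 = -(139*(-1/1225) + 1522*(-1/1913))/4 = -(-139/1225 - 1522/1913)/4 = -¼*(-2130357/2343425) = 2130357/9373700 ≈ 0.22727)
(z(48, -67) + (30 + 2)²)/(-1334 + v) = (-2*48 + (30 + 2)²)/(-1334 + 2130357/9373700) = (-96 + 32²)/(-12502385443/9373700) = (-96 + 1024)*(-9373700/12502385443) = 928*(-9373700/12502385443) = -8698793600/12502385443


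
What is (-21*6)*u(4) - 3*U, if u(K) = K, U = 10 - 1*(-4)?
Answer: -546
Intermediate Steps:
U = 14 (U = 10 + 4 = 14)
(-21*6)*u(4) - 3*U = -21*6*4 - 3*14 = -126*4 - 42 = -504 - 42 = -546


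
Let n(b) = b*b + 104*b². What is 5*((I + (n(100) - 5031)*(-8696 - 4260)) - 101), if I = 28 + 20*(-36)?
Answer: -67693095785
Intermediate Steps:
n(b) = 105*b² (n(b) = b² + 104*b² = 105*b²)
I = -692 (I = 28 - 720 = -692)
5*((I + (n(100) - 5031)*(-8696 - 4260)) - 101) = 5*((-692 + (105*100² - 5031)*(-8696 - 4260)) - 101) = 5*((-692 + (105*10000 - 5031)*(-12956)) - 101) = 5*((-692 + (1050000 - 5031)*(-12956)) - 101) = 5*((-692 + 1044969*(-12956)) - 101) = 5*((-692 - 13538618364) - 101) = 5*(-13538619056 - 101) = 5*(-13538619157) = -67693095785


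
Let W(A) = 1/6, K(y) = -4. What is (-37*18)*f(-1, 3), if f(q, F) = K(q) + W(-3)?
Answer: 2553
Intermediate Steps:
W(A) = ⅙
f(q, F) = -23/6 (f(q, F) = -4 + ⅙ = -23/6)
(-37*18)*f(-1, 3) = -37*18*(-23/6) = -666*(-23/6) = 2553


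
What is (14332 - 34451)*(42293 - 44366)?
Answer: 41706687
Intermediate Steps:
(14332 - 34451)*(42293 - 44366) = -20119*(-2073) = 41706687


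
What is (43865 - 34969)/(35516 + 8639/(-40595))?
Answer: 361133120/1441763381 ≈ 0.25048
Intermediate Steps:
(43865 - 34969)/(35516 + 8639/(-40595)) = 8896/(35516 + 8639*(-1/40595)) = 8896/(35516 - 8639/40595) = 8896/(1441763381/40595) = 8896*(40595/1441763381) = 361133120/1441763381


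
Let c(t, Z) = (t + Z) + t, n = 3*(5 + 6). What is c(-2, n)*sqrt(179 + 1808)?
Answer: 29*sqrt(1987) ≈ 1292.7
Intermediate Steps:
n = 33 (n = 3*11 = 33)
c(t, Z) = Z + 2*t (c(t, Z) = (Z + t) + t = Z + 2*t)
c(-2, n)*sqrt(179 + 1808) = (33 + 2*(-2))*sqrt(179 + 1808) = (33 - 4)*sqrt(1987) = 29*sqrt(1987)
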